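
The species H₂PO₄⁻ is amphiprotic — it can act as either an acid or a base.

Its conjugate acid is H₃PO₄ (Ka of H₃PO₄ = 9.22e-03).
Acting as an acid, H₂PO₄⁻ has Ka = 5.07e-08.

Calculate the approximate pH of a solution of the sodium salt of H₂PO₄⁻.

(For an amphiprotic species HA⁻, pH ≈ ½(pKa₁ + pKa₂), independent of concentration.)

pKa₁ = -log(9.22e-03) = 2.04; pKa₂ = -log(5.07e-08) = 7.29. For an amphiprotic species, pH ≈ ½(pKa₁ + pKa₂) = ½(2.04 + 7.29) = 4.67.

pH = 4.67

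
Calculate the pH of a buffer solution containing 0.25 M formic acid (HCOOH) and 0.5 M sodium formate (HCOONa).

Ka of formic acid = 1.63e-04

pKa = -log(1.63e-04) = 3.79. pH = pKa + log([A⁻]/[HA]) = 3.79 + log(0.5/0.25)

pH = 4.09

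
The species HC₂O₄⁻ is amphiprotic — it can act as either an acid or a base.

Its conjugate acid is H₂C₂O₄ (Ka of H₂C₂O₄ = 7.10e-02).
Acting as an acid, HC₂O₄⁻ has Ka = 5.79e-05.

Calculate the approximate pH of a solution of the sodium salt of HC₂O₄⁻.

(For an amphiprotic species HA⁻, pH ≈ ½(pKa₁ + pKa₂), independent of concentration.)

pKa₁ = -log(7.10e-02) = 1.15; pKa₂ = -log(5.79e-05) = 4.24. For an amphiprotic species, pH ≈ ½(pKa₁ + pKa₂) = ½(1.15 + 4.24) = 2.69.

pH = 2.69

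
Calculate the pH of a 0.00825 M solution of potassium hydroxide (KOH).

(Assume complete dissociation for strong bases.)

[OH⁻] = 0.00825 M for strong base. pOH = -log[OH⁻] = 2.08, pH = 14 - pOH

pH = 11.92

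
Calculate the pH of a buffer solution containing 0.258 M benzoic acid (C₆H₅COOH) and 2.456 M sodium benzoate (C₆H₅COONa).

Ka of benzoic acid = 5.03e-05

pKa = -log(5.03e-05) = 4.30. pH = pKa + log([A⁻]/[HA]) = 4.30 + log(2.456/0.258)

pH = 5.28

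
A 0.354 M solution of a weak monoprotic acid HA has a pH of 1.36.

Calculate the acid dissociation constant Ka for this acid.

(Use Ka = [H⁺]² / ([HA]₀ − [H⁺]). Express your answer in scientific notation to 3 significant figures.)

[H⁺] = 10^(−pH) = 10^(−1.36) = 4.365e-02 M. For HA ⇌ H⁺ + A⁻, Ka = [H⁺][A⁻]/[HA] = [H⁺]² / ([HA]₀ − [H⁺]) = (4.365e-02)² / (0.354 − 4.365e-02) = 6.14e-03.

K_a = 6.14e-03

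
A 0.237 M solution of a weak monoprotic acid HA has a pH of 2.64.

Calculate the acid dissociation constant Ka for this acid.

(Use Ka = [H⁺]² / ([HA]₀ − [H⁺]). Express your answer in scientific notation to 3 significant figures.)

[H⁺] = 10^(−pH) = 10^(−2.64) = 2.291e-03 M. For HA ⇌ H⁺ + A⁻, Ka = [H⁺][A⁻]/[HA] = [H⁺]² / ([HA]₀ − [H⁺]) = (2.291e-03)² / (0.237 − 2.291e-03) = 2.24e-05.

K_a = 2.24e-05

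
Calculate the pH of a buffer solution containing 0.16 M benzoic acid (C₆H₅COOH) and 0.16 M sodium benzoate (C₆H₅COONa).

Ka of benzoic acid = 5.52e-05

pKa = -log(5.52e-05) = 4.26. pH = pKa + log([A⁻]/[HA]) = 4.26 + log(0.16/0.16)

pH = 4.26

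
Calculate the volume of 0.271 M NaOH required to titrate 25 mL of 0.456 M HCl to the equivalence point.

At equivalence: moles acid = moles base. moles HCl = 0.456 × 25/1000 = 0.0114 mol. V_base = moles / 0.271 × 1000 = 42.1 mL.

V_{base} = 42.1 mL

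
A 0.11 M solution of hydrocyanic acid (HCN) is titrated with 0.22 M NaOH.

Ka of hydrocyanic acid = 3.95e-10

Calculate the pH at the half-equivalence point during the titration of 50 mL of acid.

At half-equivalence [HA] = [A⁻], so Henderson-Hasselbalch gives pH = pKa = -log(3.95e-10) = 9.40.

pH = pKa = 9.40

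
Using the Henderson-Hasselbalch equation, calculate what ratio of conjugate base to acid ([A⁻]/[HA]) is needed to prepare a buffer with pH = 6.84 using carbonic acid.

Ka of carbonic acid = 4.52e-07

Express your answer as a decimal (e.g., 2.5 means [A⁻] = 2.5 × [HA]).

pKa = -log(4.52e-07) = 6.3449. pH = pKa + log([A⁻]/[HA]), so log([A⁻]/[HA]) = pH − pKa = 6.84 − 6.3449 = 0.4951. [A⁻]/[HA] = 10^(0.4951) = 3.13

[A⁻]/[HA] = 3.13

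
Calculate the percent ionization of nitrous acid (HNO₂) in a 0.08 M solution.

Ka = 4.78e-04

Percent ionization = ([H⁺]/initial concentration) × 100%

Using Ka equilibrium: x² + Ka×x - Ka×C = 0. Solving: [H⁺] = 5.9495e-03. Percent = (5.9495e-03/0.08) × 100

Percent ionization = 7.44%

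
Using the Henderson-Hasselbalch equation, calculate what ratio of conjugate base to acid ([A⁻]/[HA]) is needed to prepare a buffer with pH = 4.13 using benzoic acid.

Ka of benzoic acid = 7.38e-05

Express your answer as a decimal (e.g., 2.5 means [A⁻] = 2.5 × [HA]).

pKa = -log(7.38e-05) = 4.1319. pH = pKa + log([A⁻]/[HA]), so log([A⁻]/[HA]) = pH − pKa = 4.13 − 4.1319 = -0.0019. [A⁻]/[HA] = 10^(-0.0019) = 0.996

[A⁻]/[HA] = 0.996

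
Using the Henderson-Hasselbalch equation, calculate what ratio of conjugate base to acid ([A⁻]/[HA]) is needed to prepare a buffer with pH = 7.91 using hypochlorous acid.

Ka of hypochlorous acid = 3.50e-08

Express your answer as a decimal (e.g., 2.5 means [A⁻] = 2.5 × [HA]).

pKa = -log(3.50e-08) = 7.4559. pH = pKa + log([A⁻]/[HA]), so log([A⁻]/[HA]) = pH − pKa = 7.91 − 7.4559 = 0.4541. [A⁻]/[HA] = 10^(0.4541) = 2.84

[A⁻]/[HA] = 2.84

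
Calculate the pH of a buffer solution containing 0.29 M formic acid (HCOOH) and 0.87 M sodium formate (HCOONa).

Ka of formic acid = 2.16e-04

pKa = -log(2.16e-04) = 3.67. pH = pKa + log([A⁻]/[HA]) = 3.67 + log(0.87/0.29)

pH = 4.14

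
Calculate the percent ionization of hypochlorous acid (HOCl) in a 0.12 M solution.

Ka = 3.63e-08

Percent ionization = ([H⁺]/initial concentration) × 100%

Using Ka equilibrium: x² + Ka×x - Ka×C = 0. Solving: [H⁺] = 6.5982e-05. Percent = (6.5982e-05/0.12) × 100

Percent ionization = 0.055%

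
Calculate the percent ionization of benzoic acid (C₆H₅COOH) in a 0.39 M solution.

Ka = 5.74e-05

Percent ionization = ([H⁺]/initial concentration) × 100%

Using Ka equilibrium: x² + Ka×x - Ka×C = 0. Solving: [H⁺] = 4.7028e-03. Percent = (4.7028e-03/0.39) × 100

Percent ionization = 1.21%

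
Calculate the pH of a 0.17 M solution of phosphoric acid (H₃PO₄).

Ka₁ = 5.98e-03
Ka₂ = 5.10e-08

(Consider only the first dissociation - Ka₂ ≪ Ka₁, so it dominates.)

First dissociation dominates. From Ka₁ = [H⁺][HA⁻]/[H₂A], x² + Ka₁·x − Ka₁·C = 0 with C = 0.17 M and Ka₁ = 5.98e-03. Solving: [H⁺] = (−Ka₁ + √(Ka₁² + 4·Ka₁·C)) / 2 = 2.9034e-02 M. pH = -log(2.9034e-02) = 1.54.

pH = 1.54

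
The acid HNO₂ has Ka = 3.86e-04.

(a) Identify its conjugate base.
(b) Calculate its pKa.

(a) The conjugate base is formed by removing one H⁺ from HNO₂, giving NO₂⁻. (b) pKa = -log(Ka) = -log(3.86e-04) = 3.41.

Conjugate base: NO₂⁻; pK_a = 3.41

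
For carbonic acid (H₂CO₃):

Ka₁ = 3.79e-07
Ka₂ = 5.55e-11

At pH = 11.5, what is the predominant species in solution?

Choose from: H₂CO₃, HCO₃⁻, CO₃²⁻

pKa₁ = 6.42, pKa₂ = 10.26. For a polyprotic acid the predominant species crosses at each pKa: below pKa_n the protonated form dominates, above it the deprotonated form does. At pH = 11.5, the predominant species is CO₃²⁻.

CO₃²⁻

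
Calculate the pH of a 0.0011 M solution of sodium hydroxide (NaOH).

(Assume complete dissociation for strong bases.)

[OH⁻] = 0.0011 M for strong base. pOH = -log[OH⁻] = 2.96, pH = 14 - pOH

pH = 11.04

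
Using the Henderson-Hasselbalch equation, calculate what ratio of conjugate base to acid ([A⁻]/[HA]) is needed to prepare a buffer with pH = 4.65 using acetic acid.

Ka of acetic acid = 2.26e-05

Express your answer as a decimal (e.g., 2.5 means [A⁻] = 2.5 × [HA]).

pKa = -log(2.26e-05) = 4.6459. pH = pKa + log([A⁻]/[HA]), so log([A⁻]/[HA]) = pH − pKa = 4.65 − 4.6459 = 0.0041. [A⁻]/[HA] = 10^(0.0041) = 1.01

[A⁻]/[HA] = 1.01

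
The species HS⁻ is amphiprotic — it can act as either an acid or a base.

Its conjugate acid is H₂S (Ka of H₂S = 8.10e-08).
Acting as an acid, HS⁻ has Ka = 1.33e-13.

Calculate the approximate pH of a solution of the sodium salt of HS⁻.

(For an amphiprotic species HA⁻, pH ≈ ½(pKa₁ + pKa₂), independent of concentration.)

pKa₁ = -log(8.10e-08) = 7.09; pKa₂ = -log(1.33e-13) = 12.88. For an amphiprotic species, pH ≈ ½(pKa₁ + pKa₂) = ½(7.09 + 12.88) = 9.98.

pH = 9.98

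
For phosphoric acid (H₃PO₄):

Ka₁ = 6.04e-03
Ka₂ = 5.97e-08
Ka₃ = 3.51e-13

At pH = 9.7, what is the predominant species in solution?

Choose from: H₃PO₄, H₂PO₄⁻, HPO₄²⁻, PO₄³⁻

pKa₁ = 2.22, pKa₂ = 7.22, pKa₃ = 12.45. For a polyprotic acid the predominant species crosses at each pKa: below pKa_n the protonated form dominates, above it the deprotonated form does. At pH = 9.7, the predominant species is HPO₄²⁻.

HPO₄²⁻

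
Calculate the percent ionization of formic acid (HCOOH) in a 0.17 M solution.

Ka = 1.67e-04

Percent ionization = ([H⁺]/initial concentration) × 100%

Using Ka equilibrium: x² + Ka×x - Ka×C = 0. Solving: [H⁺] = 5.2454e-03. Percent = (5.2454e-03/0.17) × 100

Percent ionization = 3.09%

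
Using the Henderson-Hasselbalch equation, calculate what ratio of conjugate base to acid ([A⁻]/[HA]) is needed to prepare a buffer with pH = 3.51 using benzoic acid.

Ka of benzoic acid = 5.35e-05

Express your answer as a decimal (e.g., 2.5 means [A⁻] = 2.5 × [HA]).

pKa = -log(5.35e-05) = 4.2716. pH = pKa + log([A⁻]/[HA]), so log([A⁻]/[HA]) = pH − pKa = 3.51 − 4.2716 = -0.7616. [A⁻]/[HA] = 10^(-0.7616) = 0.173

[A⁻]/[HA] = 0.173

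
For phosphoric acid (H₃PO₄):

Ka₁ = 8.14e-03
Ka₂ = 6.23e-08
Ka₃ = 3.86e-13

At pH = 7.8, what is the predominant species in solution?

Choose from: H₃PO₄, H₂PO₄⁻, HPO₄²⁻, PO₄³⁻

pKa₁ = 2.09, pKa₂ = 7.21, pKa₃ = 12.41. For a polyprotic acid the predominant species crosses at each pKa: below pKa_n the protonated form dominates, above it the deprotonated form does. At pH = 7.8, the predominant species is HPO₄²⁻.

HPO₄²⁻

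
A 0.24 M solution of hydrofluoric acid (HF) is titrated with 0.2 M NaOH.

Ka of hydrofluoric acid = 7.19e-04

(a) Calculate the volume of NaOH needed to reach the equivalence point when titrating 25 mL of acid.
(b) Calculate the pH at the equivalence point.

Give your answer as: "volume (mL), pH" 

moles acid = 0.24 × 25/1000 = 0.006 mol; V_base = moles/0.2 × 1000 = 30.0 mL. At equivalence only the conjugate base is present: [A⁻] = 0.006/0.055 = 1.0909e-01 M. Kb = Kw/Ka = 1.39e-11; [OH⁻] = √(Kb × [A⁻]) = 1.2318e-06; pOH = 5.91; pH = 14 - pOH = 8.09.

V = 30.0 mL, pH = 8.09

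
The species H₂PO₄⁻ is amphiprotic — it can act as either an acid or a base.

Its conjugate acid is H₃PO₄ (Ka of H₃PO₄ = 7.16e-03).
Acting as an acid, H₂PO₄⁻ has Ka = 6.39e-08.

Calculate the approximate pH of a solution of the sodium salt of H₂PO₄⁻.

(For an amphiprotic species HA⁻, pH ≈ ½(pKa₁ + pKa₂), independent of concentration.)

pKa₁ = -log(7.16e-03) = 2.15; pKa₂ = -log(6.39e-08) = 7.19. For an amphiprotic species, pH ≈ ½(pKa₁ + pKa₂) = ½(2.15 + 7.19) = 4.67.

pH = 4.67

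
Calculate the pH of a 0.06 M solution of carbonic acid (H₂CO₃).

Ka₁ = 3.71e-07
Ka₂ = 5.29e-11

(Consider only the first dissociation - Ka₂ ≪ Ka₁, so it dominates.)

First dissociation dominates. From Ka₁ = [H⁺][HA⁻]/[H₂A], x² + Ka₁·x − Ka₁·C = 0 with C = 0.06 M and Ka₁ = 3.71e-07. Solving: [H⁺] = (−Ka₁ + √(Ka₁² + 4·Ka₁·C)) / 2 = 1.4901e-04 M. pH = -log(1.4901e-04) = 3.83.

pH = 3.83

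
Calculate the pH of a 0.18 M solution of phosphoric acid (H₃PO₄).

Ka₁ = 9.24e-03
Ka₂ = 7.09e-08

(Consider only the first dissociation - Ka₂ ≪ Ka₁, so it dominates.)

First dissociation dominates. From Ka₁ = [H⁺][HA⁻]/[H₂A], x² + Ka₁·x − Ka₁·C = 0 with C = 0.18 M and Ka₁ = 9.24e-03. Solving: [H⁺] = (−Ka₁ + √(Ka₁² + 4·Ka₁·C)) / 2 = 3.6423e-02 M. pH = -log(3.6423e-02) = 1.44.

pH = 1.44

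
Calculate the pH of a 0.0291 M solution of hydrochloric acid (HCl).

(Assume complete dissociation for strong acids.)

[H⁺] = 0.0291 M for strong acid. pH = -log[H⁺] = -log(0.0291)

pH = 1.54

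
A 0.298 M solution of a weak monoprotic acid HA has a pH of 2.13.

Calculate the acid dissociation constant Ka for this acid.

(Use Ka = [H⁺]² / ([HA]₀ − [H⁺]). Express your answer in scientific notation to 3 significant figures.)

[H⁺] = 10^(−pH) = 10^(−2.13) = 7.413e-03 M. For HA ⇌ H⁺ + A⁻, Ka = [H⁺][A⁻]/[HA] = [H⁺]² / ([HA]₀ − [H⁺]) = (7.413e-03)² / (0.298 − 7.413e-03) = 1.89e-04.

K_a = 1.89e-04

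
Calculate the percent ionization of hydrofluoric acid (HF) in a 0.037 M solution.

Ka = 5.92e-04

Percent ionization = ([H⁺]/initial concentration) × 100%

Using Ka equilibrium: x² + Ka×x - Ka×C = 0. Solving: [H⁺] = 4.3935e-03. Percent = (4.3935e-03/0.037) × 100

Percent ionization = 11.9%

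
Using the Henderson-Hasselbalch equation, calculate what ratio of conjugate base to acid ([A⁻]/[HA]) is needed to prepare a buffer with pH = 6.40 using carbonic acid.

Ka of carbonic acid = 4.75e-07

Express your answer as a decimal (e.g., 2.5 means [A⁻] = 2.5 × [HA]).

pKa = -log(4.75e-07) = 6.3233. pH = pKa + log([A⁻]/[HA]), so log([A⁻]/[HA]) = pH − pKa = 6.40 − 6.3233 = 0.0767. [A⁻]/[HA] = 10^(0.0767) = 1.19

[A⁻]/[HA] = 1.19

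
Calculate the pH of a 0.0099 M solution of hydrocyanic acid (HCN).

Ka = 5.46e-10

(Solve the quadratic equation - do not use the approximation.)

x² + Ka×x - Ka×C = 0. Using quadratic formula: [H⁺] = 2.3247e-06

pH = 5.63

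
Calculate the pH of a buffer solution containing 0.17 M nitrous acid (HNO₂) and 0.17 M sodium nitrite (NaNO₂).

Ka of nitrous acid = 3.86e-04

pKa = -log(3.86e-04) = 3.41. pH = pKa + log([A⁻]/[HA]) = 3.41 + log(0.17/0.17)

pH = 3.41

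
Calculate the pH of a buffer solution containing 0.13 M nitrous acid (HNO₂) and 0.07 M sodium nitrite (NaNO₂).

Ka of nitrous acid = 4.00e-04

pKa = -log(4.00e-04) = 3.40. pH = pKa + log([A⁻]/[HA]) = 3.40 + log(0.07/0.13)

pH = 3.13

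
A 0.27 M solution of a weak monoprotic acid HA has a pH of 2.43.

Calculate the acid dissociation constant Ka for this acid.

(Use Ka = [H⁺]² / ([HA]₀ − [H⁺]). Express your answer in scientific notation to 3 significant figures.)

[H⁺] = 10^(−pH) = 10^(−2.43) = 3.715e-03 M. For HA ⇌ H⁺ + A⁻, Ka = [H⁺][A⁻]/[HA] = [H⁺]² / ([HA]₀ − [H⁺]) = (3.715e-03)² / (0.27 − 3.715e-03) = 5.18e-05.

K_a = 5.18e-05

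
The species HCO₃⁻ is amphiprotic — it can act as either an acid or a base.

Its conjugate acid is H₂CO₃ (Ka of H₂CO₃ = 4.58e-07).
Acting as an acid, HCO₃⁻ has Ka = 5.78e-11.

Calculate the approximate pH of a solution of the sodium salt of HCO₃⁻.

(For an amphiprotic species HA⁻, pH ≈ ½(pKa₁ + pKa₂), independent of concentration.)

pKa₁ = -log(4.58e-07) = 6.34; pKa₂ = -log(5.78e-11) = 10.24. For an amphiprotic species, pH ≈ ½(pKa₁ + pKa₂) = ½(6.34 + 10.24) = 8.29.

pH = 8.29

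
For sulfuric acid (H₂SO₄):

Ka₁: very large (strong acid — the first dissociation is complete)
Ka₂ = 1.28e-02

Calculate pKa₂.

pKa₂ = -log(Ka₂) = -log(1.28e-02) = 1.89.

pK_{a2} = 1.89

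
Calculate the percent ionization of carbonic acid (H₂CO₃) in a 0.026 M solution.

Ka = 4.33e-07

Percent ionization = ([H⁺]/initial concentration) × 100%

Using Ka equilibrium: x² + Ka×x - Ka×C = 0. Solving: [H⁺] = 1.0589e-04. Percent = (1.0589e-04/0.026) × 100

Percent ionization = 0.407%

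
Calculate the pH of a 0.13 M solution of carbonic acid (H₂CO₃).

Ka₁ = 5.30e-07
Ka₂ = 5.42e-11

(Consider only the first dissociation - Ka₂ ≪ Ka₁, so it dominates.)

First dissociation dominates. From Ka₁ = [H⁺][HA⁻]/[H₂A], x² + Ka₁·x − Ka₁·C = 0 with C = 0.13 M and Ka₁ = 5.30e-07. Solving: [H⁺] = (−Ka₁ + √(Ka₁² + 4·Ka₁·C)) / 2 = 2.6222e-04 M. pH = -log(2.6222e-04) = 3.58.

pH = 3.58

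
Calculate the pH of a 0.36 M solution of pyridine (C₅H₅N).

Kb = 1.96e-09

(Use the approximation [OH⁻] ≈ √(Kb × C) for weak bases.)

[OH⁻] = √(Kb × C) = √(1.96e-09 × 0.36) = 2.6563e-05. pOH = 4.58, pH = 14 - pOH

pH = 9.42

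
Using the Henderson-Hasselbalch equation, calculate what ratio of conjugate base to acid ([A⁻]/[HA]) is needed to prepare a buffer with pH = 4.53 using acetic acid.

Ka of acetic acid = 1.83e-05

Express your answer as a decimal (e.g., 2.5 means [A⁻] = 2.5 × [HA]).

pKa = -log(1.83e-05) = 4.7375. pH = pKa + log([A⁻]/[HA]), so log([A⁻]/[HA]) = pH − pKa = 4.53 − 4.7375 = -0.2075. [A⁻]/[HA] = 10^(-0.2075) = 0.620

[A⁻]/[HA] = 0.620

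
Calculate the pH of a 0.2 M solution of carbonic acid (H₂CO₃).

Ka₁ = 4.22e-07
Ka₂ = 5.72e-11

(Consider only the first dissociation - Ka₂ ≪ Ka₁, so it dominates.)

First dissociation dominates. From Ka₁ = [H⁺][HA⁻]/[H₂A], x² + Ka₁·x − Ka₁·C = 0 with C = 0.2 M and Ka₁ = 4.22e-07. Solving: [H⁺] = (−Ka₁ + √(Ka₁² + 4·Ka₁·C)) / 2 = 2.9031e-04 M. pH = -log(2.9031e-04) = 3.54.

pH = 3.54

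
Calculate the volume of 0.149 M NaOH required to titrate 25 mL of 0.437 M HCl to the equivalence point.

At equivalence: moles acid = moles base. moles HCl = 0.437 × 25/1000 = 0.01093 mol. V_base = moles / 0.149 × 1000 = 73.3 mL.

V_{base} = 73.3 mL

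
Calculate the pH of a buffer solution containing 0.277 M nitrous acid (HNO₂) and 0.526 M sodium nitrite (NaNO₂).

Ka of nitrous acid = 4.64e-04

pKa = -log(4.64e-04) = 3.33. pH = pKa + log([A⁻]/[HA]) = 3.33 + log(0.526/0.277)

pH = 3.61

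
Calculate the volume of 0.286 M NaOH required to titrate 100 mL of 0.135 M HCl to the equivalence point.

At equivalence: moles acid = moles base. moles HCl = 0.135 × 100/1000 = 0.0135 mol. V_base = moles / 0.286 × 1000 = 47.2 mL.

V_{base} = 47.2 mL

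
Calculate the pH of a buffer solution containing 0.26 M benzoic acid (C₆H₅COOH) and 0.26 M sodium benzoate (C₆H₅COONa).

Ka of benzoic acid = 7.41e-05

pKa = -log(7.41e-05) = 4.13. pH = pKa + log([A⁻]/[HA]) = 4.13 + log(0.26/0.26)

pH = 4.13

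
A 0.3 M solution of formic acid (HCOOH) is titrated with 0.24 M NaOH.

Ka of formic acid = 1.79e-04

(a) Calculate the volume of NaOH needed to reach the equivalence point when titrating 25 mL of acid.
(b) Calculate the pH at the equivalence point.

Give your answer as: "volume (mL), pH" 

moles acid = 0.3 × 25/1000 = 0.0075 mol; V_base = moles/0.24 × 1000 = 31.2 mL. At equivalence only the conjugate base is present: [A⁻] = 0.0075/0.056 = 1.3333e-01 M. Kb = Kw/Ka = 5.59e-11; [OH⁻] = √(Kb × [A⁻]) = 2.7292e-06; pOH = 5.56; pH = 14 - pOH = 8.44.

V = 31.2 mL, pH = 8.44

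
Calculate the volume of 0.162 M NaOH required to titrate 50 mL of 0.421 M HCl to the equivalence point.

At equivalence: moles acid = moles base. moles HCl = 0.421 × 50/1000 = 0.02105 mol. V_base = moles / 0.162 × 1000 = 129.9 mL.

V_{base} = 129.9 mL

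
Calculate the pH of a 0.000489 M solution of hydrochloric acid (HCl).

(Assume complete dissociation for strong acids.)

[H⁺] = 0.000489 M for strong acid. pH = -log[H⁺] = -log(0.000489)

pH = 3.31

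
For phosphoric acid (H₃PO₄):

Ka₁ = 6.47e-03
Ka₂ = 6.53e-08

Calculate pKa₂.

pKa₂ = -log(Ka₂) = -log(6.53e-08) = 7.19.

pK_{a2} = 7.19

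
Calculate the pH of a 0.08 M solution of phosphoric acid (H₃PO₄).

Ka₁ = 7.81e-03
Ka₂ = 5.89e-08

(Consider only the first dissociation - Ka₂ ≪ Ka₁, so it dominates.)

First dissociation dominates. From Ka₁ = [H⁺][HA⁻]/[H₂A], x² + Ka₁·x − Ka₁·C = 0 with C = 0.08 M and Ka₁ = 7.81e-03. Solving: [H⁺] = (−Ka₁ + √(Ka₁² + 4·Ka₁·C)) / 2 = 2.1394e-02 M. pH = -log(2.1394e-02) = 1.67.

pH = 1.67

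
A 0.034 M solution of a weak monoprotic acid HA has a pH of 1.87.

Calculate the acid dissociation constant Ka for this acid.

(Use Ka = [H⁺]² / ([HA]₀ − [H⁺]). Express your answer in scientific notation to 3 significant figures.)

[H⁺] = 10^(−pH) = 10^(−1.87) = 1.349e-02 M. For HA ⇌ H⁺ + A⁻, Ka = [H⁺][A⁻]/[HA] = [H⁺]² / ([HA]₀ − [H⁺]) = (1.349e-02)² / (0.034 − 1.349e-02) = 8.87e-03.

K_a = 8.87e-03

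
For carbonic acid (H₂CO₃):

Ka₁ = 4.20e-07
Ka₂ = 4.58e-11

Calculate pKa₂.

pKa₂ = -log(Ka₂) = -log(4.58e-11) = 10.34.

pK_{a2} = 10.34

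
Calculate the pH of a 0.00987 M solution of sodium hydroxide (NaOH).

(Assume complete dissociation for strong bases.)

[OH⁻] = 0.00987 M for strong base. pOH = -log[OH⁻] = 2.01, pH = 14 - pOH

pH = 11.99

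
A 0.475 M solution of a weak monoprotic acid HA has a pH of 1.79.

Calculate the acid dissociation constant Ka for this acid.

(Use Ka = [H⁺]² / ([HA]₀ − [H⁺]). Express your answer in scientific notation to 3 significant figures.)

[H⁺] = 10^(−pH) = 10^(−1.79) = 1.622e-02 M. For HA ⇌ H⁺ + A⁻, Ka = [H⁺][A⁻]/[HA] = [H⁺]² / ([HA]₀ − [H⁺]) = (1.622e-02)² / (0.475 − 1.622e-02) = 5.73e-04.

K_a = 5.73e-04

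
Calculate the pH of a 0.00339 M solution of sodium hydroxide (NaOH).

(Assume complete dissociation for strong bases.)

[OH⁻] = 0.00339 M for strong base. pOH = -log[OH⁻] = 2.47, pH = 14 - pOH

pH = 11.53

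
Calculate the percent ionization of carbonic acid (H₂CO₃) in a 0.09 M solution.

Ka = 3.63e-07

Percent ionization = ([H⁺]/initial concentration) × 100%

Using Ka equilibrium: x² + Ka×x - Ka×C = 0. Solving: [H⁺] = 1.8057e-04. Percent = (1.8057e-04/0.09) × 100

Percent ionization = 0.201%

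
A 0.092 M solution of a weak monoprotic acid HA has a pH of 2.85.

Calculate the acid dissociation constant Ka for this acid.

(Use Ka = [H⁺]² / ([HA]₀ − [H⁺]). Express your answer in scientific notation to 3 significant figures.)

[H⁺] = 10^(−pH) = 10^(−2.85) = 1.413e-03 M. For HA ⇌ H⁺ + A⁻, Ka = [H⁺][A⁻]/[HA] = [H⁺]² / ([HA]₀ − [H⁺]) = (1.413e-03)² / (0.092 − 1.413e-03) = 2.20e-05.

K_a = 2.20e-05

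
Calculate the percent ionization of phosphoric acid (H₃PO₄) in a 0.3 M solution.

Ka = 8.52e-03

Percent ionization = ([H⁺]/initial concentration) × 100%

Using Ka equilibrium: x² + Ka×x - Ka×C = 0. Solving: [H⁺] = 4.6476e-02. Percent = (4.6476e-02/0.3) × 100

Percent ionization = 15.5%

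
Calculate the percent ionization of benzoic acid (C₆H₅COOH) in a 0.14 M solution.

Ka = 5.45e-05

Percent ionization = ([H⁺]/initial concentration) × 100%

Using Ka equilibrium: x² + Ka×x - Ka×C = 0. Solving: [H⁺] = 2.7351e-03. Percent = (2.7351e-03/0.14) × 100

Percent ionization = 1.95%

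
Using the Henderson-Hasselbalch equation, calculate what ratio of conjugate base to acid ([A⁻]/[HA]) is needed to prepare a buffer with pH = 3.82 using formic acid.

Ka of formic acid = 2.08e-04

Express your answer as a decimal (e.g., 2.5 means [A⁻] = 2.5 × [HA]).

pKa = -log(2.08e-04) = 3.6819. pH = pKa + log([A⁻]/[HA]), so log([A⁻]/[HA]) = pH − pKa = 3.82 − 3.6819 = 0.1381. [A⁻]/[HA] = 10^(0.1381) = 1.37

[A⁻]/[HA] = 1.37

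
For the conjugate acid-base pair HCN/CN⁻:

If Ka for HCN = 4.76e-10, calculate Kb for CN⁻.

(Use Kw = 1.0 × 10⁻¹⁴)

For a conjugate pair Ka × Kb = Kw, so Kb = Kw/Ka = 1.0 × 10⁻¹⁴ / 4.76e-10 = 2.10e-05.

K_b = 2.10e-05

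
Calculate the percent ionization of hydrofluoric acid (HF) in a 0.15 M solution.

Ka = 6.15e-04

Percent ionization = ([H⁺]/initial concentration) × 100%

Using Ka equilibrium: x² + Ka×x - Ka×C = 0. Solving: [H⁺] = 9.3021e-03. Percent = (9.3021e-03/0.15) × 100

Percent ionization = 6.2%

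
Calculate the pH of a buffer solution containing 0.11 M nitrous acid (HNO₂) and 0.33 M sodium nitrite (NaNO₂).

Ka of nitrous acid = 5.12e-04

pKa = -log(5.12e-04) = 3.29. pH = pKa + log([A⁻]/[HA]) = 3.29 + log(0.33/0.11)

pH = 3.77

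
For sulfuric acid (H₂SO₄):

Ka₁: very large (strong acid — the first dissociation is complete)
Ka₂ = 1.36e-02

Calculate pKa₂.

pKa₂ = -log(Ka₂) = -log(1.36e-02) = 1.87.

pK_{a2} = 1.87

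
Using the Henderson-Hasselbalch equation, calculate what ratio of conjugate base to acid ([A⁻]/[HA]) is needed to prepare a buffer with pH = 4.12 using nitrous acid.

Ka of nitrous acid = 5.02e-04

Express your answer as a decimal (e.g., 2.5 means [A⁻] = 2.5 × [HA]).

pKa = -log(5.02e-04) = 3.2993. pH = pKa + log([A⁻]/[HA]), so log([A⁻]/[HA]) = pH − pKa = 4.12 − 3.2993 = 0.8207. [A⁻]/[HA] = 10^(0.8207) = 6.62

[A⁻]/[HA] = 6.62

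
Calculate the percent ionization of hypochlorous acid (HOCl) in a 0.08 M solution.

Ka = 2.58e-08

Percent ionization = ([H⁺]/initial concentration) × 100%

Using Ka equilibrium: x² + Ka×x - Ka×C = 0. Solving: [H⁺] = 4.5418e-05. Percent = (4.5418e-05/0.08) × 100

Percent ionization = 0.0568%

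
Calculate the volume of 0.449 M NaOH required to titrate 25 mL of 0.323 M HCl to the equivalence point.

At equivalence: moles acid = moles base. moles HCl = 0.323 × 25/1000 = 0.008075 mol. V_base = moles / 0.449 × 1000 = 18.0 mL.

V_{base} = 18.0 mL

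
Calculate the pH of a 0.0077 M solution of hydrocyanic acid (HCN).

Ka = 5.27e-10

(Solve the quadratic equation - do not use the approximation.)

x² + Ka×x - Ka×C = 0. Using quadratic formula: [H⁺] = 2.0142e-06

pH = 5.70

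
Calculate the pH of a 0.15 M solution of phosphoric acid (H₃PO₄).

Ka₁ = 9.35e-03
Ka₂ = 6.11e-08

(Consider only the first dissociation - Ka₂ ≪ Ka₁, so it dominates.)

First dissociation dominates. From Ka₁ = [H⁺][HA⁻]/[H₂A], x² + Ka₁·x − Ka₁·C = 0 with C = 0.15 M and Ka₁ = 9.35e-03. Solving: [H⁺] = (−Ka₁ + √(Ka₁² + 4·Ka₁·C)) / 2 = 3.3066e-02 M. pH = -log(3.3066e-02) = 1.48.

pH = 1.48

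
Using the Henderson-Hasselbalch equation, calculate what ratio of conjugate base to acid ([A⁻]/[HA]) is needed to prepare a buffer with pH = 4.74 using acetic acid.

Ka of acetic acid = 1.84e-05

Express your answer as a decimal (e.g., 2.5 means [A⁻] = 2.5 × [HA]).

pKa = -log(1.84e-05) = 4.7352. pH = pKa + log([A⁻]/[HA]), so log([A⁻]/[HA]) = pH − pKa = 4.74 − 4.7352 = 0.0048. [A⁻]/[HA] = 10^(0.0048) = 1.01

[A⁻]/[HA] = 1.01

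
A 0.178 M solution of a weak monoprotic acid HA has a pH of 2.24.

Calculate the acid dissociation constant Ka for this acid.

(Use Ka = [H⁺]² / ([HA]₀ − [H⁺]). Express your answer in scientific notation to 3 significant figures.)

[H⁺] = 10^(−pH) = 10^(−2.24) = 5.754e-03 M. For HA ⇌ H⁺ + A⁻, Ka = [H⁺][A⁻]/[HA] = [H⁺]² / ([HA]₀ − [H⁺]) = (5.754e-03)² / (0.178 − 5.754e-03) = 1.92e-04.

K_a = 1.92e-04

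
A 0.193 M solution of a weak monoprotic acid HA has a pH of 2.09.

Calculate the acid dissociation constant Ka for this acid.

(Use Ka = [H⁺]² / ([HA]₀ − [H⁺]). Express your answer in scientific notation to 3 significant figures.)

[H⁺] = 10^(−pH) = 10^(−2.09) = 8.128e-03 M. For HA ⇌ H⁺ + A⁻, Ka = [H⁺][A⁻]/[HA] = [H⁺]² / ([HA]₀ − [H⁺]) = (8.128e-03)² / (0.193 − 8.128e-03) = 3.57e-04.

K_a = 3.57e-04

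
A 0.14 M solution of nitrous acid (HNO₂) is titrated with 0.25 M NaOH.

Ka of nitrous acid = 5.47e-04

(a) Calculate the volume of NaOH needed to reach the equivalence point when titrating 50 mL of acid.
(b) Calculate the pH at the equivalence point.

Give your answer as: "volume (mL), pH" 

moles acid = 0.14 × 50/1000 = 0.007 mol; V_base = moles/0.25 × 1000 = 28.0 mL. At equivalence only the conjugate base is present: [A⁻] = 0.007/0.078 = 8.9744e-02 M. Kb = Kw/Ka = 1.83e-11; [OH⁻] = √(Kb × [A⁻]) = 1.2809e-06; pOH = 5.89; pH = 14 - pOH = 8.11.

V = 28.0 mL, pH = 8.11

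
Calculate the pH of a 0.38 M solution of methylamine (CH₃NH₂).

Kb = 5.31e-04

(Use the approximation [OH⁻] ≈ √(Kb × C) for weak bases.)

[OH⁻] = √(Kb × C) = √(5.31e-04 × 0.38) = 1.4205e-02. pOH = 1.85, pH = 14 - pOH

pH = 12.15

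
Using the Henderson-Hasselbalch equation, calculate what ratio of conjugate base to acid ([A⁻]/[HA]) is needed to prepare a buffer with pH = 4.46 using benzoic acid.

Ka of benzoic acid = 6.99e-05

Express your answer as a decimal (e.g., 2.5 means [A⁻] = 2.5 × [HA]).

pKa = -log(6.99e-05) = 4.1555. pH = pKa + log([A⁻]/[HA]), so log([A⁻]/[HA]) = pH − pKa = 4.46 − 4.1555 = 0.3045. [A⁻]/[HA] = 10^(0.3045) = 2.02

[A⁻]/[HA] = 2.02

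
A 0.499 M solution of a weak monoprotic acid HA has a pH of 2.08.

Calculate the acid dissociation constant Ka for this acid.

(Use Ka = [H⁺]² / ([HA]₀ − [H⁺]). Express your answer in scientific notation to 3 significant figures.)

[H⁺] = 10^(−pH) = 10^(−2.08) = 8.318e-03 M. For HA ⇌ H⁺ + A⁻, Ka = [H⁺][A⁻]/[HA] = [H⁺]² / ([HA]₀ − [H⁺]) = (8.318e-03)² / (0.499 − 8.318e-03) = 1.41e-04.

K_a = 1.41e-04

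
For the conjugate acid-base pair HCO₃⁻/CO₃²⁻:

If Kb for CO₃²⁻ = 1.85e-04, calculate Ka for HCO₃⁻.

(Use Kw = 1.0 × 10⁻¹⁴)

For a conjugate pair Ka × Kb = Kw, so Ka = Kw/Kb = 1.0 × 10⁻¹⁴ / 1.85e-04 = 5.41e-11.

K_a = 5.41e-11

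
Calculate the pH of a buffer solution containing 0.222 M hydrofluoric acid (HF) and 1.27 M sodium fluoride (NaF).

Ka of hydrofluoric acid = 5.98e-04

pKa = -log(5.98e-04) = 3.22. pH = pKa + log([A⁻]/[HA]) = 3.22 + log(1.27/0.222)

pH = 3.98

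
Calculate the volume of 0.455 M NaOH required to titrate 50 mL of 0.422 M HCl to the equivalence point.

At equivalence: moles acid = moles base. moles HCl = 0.422 × 50/1000 = 0.0211 mol. V_base = moles / 0.455 × 1000 = 46.4 mL.

V_{base} = 46.4 mL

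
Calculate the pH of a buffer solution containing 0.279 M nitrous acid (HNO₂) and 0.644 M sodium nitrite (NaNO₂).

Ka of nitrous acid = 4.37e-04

pKa = -log(4.37e-04) = 3.36. pH = pKa + log([A⁻]/[HA]) = 3.36 + log(0.644/0.279)

pH = 3.72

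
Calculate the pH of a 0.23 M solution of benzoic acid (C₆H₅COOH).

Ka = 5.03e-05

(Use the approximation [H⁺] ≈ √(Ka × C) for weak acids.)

[H⁺] = √(Ka × C) = √(5.03e-05 × 0.23) = 3.4013e-03. pH = -log(3.4013e-03)

pH = 2.47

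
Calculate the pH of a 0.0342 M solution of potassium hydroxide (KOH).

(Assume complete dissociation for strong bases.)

[OH⁻] = 0.0342 M for strong base. pOH = -log[OH⁻] = 1.47, pH = 14 - pOH

pH = 12.53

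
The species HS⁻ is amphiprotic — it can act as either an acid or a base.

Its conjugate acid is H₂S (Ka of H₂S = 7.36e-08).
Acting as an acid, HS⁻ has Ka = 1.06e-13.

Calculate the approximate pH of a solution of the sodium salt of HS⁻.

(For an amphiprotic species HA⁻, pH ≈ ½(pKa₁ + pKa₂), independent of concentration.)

pKa₁ = -log(7.36e-08) = 7.13; pKa₂ = -log(1.06e-13) = 12.97. For an amphiprotic species, pH ≈ ½(pKa₁ + pKa₂) = ½(7.13 + 12.97) = 10.05.

pH = 10.05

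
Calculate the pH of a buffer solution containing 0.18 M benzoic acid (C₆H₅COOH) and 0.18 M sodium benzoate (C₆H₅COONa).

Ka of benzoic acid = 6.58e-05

pKa = -log(6.58e-05) = 4.18. pH = pKa + log([A⁻]/[HA]) = 4.18 + log(0.18/0.18)

pH = 4.18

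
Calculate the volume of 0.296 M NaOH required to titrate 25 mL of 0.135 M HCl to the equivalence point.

At equivalence: moles acid = moles base. moles HCl = 0.135 × 25/1000 = 0.003375 mol. V_base = moles / 0.296 × 1000 = 11.4 mL.

V_{base} = 11.4 mL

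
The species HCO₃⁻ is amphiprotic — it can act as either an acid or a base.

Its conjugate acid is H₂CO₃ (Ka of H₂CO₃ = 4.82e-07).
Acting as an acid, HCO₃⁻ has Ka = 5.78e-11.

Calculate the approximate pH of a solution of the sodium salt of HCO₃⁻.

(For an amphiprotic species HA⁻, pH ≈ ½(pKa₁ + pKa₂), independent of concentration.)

pKa₁ = -log(4.82e-07) = 6.32; pKa₂ = -log(5.78e-11) = 10.24. For an amphiprotic species, pH ≈ ½(pKa₁ + pKa₂) = ½(6.32 + 10.24) = 8.28.

pH = 8.28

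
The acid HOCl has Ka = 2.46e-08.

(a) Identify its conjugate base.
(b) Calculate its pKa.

(a) The conjugate base is formed by removing one H⁺ from HOCl, giving OCl⁻. (b) pKa = -log(Ka) = -log(2.46e-08) = 7.61.

Conjugate base: OCl⁻; pK_a = 7.61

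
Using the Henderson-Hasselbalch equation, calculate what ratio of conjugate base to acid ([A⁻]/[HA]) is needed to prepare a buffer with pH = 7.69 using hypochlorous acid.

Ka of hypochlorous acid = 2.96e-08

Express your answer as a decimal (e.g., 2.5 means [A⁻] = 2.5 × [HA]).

pKa = -log(2.96e-08) = 7.5287. pH = pKa + log([A⁻]/[HA]), so log([A⁻]/[HA]) = pH − pKa = 7.69 − 7.5287 = 0.1613. [A⁻]/[HA] = 10^(0.1613) = 1.45

[A⁻]/[HA] = 1.45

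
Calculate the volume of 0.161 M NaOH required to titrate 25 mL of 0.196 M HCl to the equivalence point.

At equivalence: moles acid = moles base. moles HCl = 0.196 × 25/1000 = 0.0049 mol. V_base = moles / 0.161 × 1000 = 30.4 mL.

V_{base} = 30.4 mL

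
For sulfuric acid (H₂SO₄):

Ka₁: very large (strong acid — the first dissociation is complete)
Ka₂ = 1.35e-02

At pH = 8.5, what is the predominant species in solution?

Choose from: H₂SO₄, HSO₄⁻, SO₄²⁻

The first dissociation is complete, so H₂SO₄ itself is never the predominant species in water; pKa₂ = -log(1.35e-02) = 1.87. For a polyprotic acid the predominant species crosses at each pKa: below pKa_n the protonated form dominates, above it the deprotonated form does. At pH = 8.5, the predominant species is SO₄²⁻.

SO₄²⁻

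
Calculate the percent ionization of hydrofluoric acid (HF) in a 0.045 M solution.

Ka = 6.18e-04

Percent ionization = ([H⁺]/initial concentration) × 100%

Using Ka equilibrium: x² + Ka×x - Ka×C = 0. Solving: [H⁺] = 4.9736e-03. Percent = (4.9736e-03/0.045) × 100

Percent ionization = 11.1%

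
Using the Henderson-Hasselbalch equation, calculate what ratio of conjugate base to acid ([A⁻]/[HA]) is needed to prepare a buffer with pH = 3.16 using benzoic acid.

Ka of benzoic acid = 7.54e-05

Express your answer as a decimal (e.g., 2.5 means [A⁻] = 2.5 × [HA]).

pKa = -log(7.54e-05) = 4.1226. pH = pKa + log([A⁻]/[HA]), so log([A⁻]/[HA]) = pH − pKa = 3.16 − 4.1226 = -0.9626. [A⁻]/[HA] = 10^(-0.9626) = 0.109

[A⁻]/[HA] = 0.109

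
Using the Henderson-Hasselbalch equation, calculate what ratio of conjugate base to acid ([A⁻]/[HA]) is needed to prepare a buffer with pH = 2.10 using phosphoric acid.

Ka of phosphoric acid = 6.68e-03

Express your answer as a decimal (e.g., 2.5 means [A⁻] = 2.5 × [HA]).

pKa = -log(6.68e-03) = 2.1752. pH = pKa + log([A⁻]/[HA]), so log([A⁻]/[HA]) = pH − pKa = 2.10 − 2.1752 = -0.0752. [A⁻]/[HA] = 10^(-0.0752) = 0.841

[A⁻]/[HA] = 0.841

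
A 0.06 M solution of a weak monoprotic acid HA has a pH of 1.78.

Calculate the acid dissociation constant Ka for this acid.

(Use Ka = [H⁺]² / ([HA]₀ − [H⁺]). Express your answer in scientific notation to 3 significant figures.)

[H⁺] = 10^(−pH) = 10^(−1.78) = 1.660e-02 M. For HA ⇌ H⁺ + A⁻, Ka = [H⁺][A⁻]/[HA] = [H⁺]² / ([HA]₀ − [H⁺]) = (1.660e-02)² / (0.06 − 1.660e-02) = 6.35e-03.

K_a = 6.35e-03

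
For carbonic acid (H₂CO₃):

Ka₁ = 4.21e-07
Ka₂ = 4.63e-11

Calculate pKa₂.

pKa₂ = -log(Ka₂) = -log(4.63e-11) = 10.33.

pK_{a2} = 10.33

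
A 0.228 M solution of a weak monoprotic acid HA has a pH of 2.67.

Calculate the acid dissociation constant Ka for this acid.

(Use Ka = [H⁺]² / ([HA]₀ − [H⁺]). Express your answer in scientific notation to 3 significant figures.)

[H⁺] = 10^(−pH) = 10^(−2.67) = 2.138e-03 M. For HA ⇌ H⁺ + A⁻, Ka = [H⁺][A⁻]/[HA] = [H⁺]² / ([HA]₀ − [H⁺]) = (2.138e-03)² / (0.228 − 2.138e-03) = 2.02e-05.

K_a = 2.02e-05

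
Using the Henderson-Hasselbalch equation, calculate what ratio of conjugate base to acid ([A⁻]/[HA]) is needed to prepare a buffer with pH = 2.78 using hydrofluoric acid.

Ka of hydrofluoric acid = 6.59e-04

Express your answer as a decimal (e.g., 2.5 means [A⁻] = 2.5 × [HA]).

pKa = -log(6.59e-04) = 3.1811. pH = pKa + log([A⁻]/[HA]), so log([A⁻]/[HA]) = pH − pKa = 2.78 − 3.1811 = -0.4011. [A⁻]/[HA] = 10^(-0.4011) = 0.397

[A⁻]/[HA] = 0.397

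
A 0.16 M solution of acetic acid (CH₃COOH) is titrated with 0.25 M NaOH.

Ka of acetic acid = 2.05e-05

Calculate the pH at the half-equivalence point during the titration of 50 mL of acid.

At half-equivalence [HA] = [A⁻], so Henderson-Hasselbalch gives pH = pKa = -log(2.05e-05) = 4.69.

pH = pKa = 4.69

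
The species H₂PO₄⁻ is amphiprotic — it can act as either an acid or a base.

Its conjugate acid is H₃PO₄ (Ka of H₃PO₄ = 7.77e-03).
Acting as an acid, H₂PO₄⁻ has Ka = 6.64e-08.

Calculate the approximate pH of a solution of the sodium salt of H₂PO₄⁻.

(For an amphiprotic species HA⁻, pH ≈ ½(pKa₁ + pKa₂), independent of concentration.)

pKa₁ = -log(7.77e-03) = 2.11; pKa₂ = -log(6.64e-08) = 7.18. For an amphiprotic species, pH ≈ ½(pKa₁ + pKa₂) = ½(2.11 + 7.18) = 4.64.

pH = 4.64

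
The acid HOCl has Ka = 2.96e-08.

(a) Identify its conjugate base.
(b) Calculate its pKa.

(a) The conjugate base is formed by removing one H⁺ from HOCl, giving OCl⁻. (b) pKa = -log(Ka) = -log(2.96e-08) = 7.53.

Conjugate base: OCl⁻; pK_a = 7.53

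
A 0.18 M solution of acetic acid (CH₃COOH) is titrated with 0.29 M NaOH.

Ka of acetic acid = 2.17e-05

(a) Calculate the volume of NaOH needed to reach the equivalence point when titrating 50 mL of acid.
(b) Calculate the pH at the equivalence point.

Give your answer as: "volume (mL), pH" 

moles acid = 0.18 × 50/1000 = 0.009 mol; V_base = moles/0.29 × 1000 = 31.0 mL. At equivalence only the conjugate base is present: [A⁻] = 0.009/0.081 = 1.1106e-01 M. Kb = Kw/Ka = 4.61e-10; [OH⁻] = √(Kb × [A⁻]) = 7.1541e-06; pOH = 5.15; pH = 14 - pOH = 8.85.

V = 31.0 mL, pH = 8.85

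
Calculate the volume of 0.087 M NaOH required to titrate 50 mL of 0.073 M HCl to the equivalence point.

At equivalence: moles acid = moles base. moles HCl = 0.073 × 50/1000 = 0.00365 mol. V_base = moles / 0.087 × 1000 = 42.0 mL.

V_{base} = 42.0 mL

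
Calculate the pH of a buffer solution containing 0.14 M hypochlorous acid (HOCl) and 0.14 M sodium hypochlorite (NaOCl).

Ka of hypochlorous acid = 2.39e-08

pKa = -log(2.39e-08) = 7.62. pH = pKa + log([A⁻]/[HA]) = 7.62 + log(0.14/0.14)

pH = 7.62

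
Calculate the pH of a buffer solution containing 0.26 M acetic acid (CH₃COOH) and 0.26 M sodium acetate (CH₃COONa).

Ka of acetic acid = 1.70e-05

pKa = -log(1.70e-05) = 4.77. pH = pKa + log([A⁻]/[HA]) = 4.77 + log(0.26/0.26)

pH = 4.77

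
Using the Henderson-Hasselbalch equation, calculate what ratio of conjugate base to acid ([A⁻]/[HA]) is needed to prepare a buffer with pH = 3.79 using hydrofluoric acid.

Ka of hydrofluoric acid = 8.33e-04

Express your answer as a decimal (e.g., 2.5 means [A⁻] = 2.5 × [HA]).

pKa = -log(8.33e-04) = 3.0794. pH = pKa + log([A⁻]/[HA]), so log([A⁻]/[HA]) = pH − pKa = 3.79 − 3.0794 = 0.7106. [A⁻]/[HA] = 10^(0.7106) = 5.14

[A⁻]/[HA] = 5.14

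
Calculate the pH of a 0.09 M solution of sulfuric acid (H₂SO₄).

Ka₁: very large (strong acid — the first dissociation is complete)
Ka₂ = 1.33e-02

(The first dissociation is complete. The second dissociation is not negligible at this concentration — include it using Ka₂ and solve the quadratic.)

First dissociation is complete: [H⁺]₀ = [HSO₄⁻]₀ = C = 0.09 M. Second dissociation HSO₄⁻ ⇌ H⁺ + SO₄²⁻: let x = [SO₄²⁻]. Ka₂ = (C + x)·x / (C − x) = 1.33e-02 → x² + (C + Ka₂)·x − Ka₂·C = 0 → x² + 0.10330·x − 1.197e-03 = 0. x = (−0.10330 + √(0.10330² + 4 × 1.197e-03)) / 2 = 1.0517e-02 M. [H⁺] = C + x = 0.09 + 1.0517e-02 = 1.0052e-01 M. pH = -log(1.0052e-01) = 1.00.

pH = 1.00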